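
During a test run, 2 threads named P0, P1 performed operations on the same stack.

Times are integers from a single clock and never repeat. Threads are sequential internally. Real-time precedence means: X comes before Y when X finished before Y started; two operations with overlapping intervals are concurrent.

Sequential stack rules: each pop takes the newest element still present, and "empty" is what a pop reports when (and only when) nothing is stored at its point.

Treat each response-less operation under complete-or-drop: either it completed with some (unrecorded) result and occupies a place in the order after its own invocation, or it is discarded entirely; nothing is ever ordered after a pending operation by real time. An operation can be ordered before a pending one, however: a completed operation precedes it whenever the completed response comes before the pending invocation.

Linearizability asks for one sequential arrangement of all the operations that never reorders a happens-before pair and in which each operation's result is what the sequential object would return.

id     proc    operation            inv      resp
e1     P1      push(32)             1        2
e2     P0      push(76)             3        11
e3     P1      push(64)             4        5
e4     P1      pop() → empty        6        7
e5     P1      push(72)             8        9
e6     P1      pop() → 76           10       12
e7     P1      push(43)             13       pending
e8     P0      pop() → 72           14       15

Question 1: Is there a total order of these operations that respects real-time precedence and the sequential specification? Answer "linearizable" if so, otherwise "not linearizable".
cut after 6 events: linearizable; cut after 7 events (e4 responds, time 7): not linearizable
a single order respects real time; the 3 completed stack operations fail replay along it
include/drop combinations of the 1 pending operation (e2) were all tried; none helps
for example e1, e3, e4 (pending dropped) fails at step 3: e4 pop() → empty is not legal there

not linearizable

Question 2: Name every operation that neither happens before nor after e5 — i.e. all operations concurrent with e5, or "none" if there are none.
e5 spans [8,9]; an op avoiding the whole window 8..9 is ordered, any other is concurrent
e1 [1,2]: before
e2 [3,11]: concurrent
e3 [4,5]: before
e4 [6,7]: before
e6 [10,12]: after
e7 [13,…): after
e8 [14,15]: after

e2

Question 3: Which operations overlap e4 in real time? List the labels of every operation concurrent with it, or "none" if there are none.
overlap test against e4 [6,7]: concurrent iff the interval meets 6..7
e1 [1,2]: before
e2 [3,11]: concurrent
e3 [4,5]: before
e5 [8,9]: after
e6 [10,12]: after
e7 [13,…): after
e8 [14,15]: after

e2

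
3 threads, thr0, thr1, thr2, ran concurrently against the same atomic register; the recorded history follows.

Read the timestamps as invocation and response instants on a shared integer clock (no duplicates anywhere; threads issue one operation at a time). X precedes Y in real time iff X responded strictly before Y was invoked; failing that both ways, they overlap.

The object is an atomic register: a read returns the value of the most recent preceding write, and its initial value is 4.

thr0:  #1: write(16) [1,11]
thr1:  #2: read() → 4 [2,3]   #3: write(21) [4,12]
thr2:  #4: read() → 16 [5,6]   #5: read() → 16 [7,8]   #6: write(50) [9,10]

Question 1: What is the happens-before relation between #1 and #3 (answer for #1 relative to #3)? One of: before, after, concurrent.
concurrent

#1 spans [1,11], #3 spans [4,12]
the intervals overlap in both directions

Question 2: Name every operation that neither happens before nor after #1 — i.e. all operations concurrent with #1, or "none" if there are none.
#2, #3, #4, #5, #6

overlap test against #1 [1,11]: concurrent iff the interval meets 1..11
#2 [2,3]: concurrent
#3 [4,12]: concurrent
#4 [5,6]: concurrent
#5 [7,8]: concurrent
#6 [9,10]: concurrent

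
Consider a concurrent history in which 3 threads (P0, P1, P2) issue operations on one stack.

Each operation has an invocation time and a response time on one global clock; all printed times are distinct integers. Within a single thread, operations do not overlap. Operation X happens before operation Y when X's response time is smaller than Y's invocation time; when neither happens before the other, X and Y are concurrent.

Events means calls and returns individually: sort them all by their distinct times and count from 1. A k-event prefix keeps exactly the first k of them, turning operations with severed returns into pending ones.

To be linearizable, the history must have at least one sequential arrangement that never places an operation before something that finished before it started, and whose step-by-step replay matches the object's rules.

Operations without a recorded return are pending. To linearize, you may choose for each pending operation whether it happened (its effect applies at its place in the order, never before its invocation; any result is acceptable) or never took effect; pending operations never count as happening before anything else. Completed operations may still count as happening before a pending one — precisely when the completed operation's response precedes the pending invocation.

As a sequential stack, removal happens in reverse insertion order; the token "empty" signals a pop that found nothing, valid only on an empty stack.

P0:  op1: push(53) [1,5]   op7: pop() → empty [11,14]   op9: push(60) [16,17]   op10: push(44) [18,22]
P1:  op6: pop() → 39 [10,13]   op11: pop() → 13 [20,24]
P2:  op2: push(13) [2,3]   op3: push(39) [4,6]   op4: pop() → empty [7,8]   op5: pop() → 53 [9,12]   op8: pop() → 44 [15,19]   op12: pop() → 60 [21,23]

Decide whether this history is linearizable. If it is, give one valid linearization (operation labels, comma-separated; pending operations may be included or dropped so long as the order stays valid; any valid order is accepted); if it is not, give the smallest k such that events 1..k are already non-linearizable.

not linearizable — minimal violating prefix: 8 events

the violation lands at event 8, op4's response at time 8: events 1..7 linearize, events 1..8 do not
all 3 real-time-respecting orders fail — 4 completed stack operations, no legal replay
sample order op1, op2, op3, op4 stalls at step 4 — op4 pop() → empty has no legal effect
sample order op2, op1, op3, op4 stalls at step 4 — op4 pop() → empty has no legal effect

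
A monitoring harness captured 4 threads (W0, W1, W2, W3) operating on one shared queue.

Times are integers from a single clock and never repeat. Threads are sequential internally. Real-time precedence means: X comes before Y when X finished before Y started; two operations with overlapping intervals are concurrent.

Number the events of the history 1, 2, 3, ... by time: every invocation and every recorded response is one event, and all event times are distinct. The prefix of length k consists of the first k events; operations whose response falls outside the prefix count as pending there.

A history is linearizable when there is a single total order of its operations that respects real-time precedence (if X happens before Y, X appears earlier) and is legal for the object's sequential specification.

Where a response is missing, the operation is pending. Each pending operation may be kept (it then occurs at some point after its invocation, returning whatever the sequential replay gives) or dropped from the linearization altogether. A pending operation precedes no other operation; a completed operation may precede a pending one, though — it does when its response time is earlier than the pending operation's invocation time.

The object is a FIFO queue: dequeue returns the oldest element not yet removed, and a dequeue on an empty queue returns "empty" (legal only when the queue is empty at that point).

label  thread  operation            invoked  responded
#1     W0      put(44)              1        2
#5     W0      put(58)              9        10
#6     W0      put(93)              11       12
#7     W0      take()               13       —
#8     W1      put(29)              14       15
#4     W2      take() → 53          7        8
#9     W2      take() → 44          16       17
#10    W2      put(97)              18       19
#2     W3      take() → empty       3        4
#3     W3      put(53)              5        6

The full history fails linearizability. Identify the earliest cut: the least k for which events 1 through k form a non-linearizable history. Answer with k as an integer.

events 1..3 are linearizable, e.g. via #1:
1. #1 put(44), leaving queue <44>
adding event 4 (#2 responds at 4) leaves no legal real-time order
sample order #1, #2 stalls at step 2 — #2 take() → empty has no legal effect

4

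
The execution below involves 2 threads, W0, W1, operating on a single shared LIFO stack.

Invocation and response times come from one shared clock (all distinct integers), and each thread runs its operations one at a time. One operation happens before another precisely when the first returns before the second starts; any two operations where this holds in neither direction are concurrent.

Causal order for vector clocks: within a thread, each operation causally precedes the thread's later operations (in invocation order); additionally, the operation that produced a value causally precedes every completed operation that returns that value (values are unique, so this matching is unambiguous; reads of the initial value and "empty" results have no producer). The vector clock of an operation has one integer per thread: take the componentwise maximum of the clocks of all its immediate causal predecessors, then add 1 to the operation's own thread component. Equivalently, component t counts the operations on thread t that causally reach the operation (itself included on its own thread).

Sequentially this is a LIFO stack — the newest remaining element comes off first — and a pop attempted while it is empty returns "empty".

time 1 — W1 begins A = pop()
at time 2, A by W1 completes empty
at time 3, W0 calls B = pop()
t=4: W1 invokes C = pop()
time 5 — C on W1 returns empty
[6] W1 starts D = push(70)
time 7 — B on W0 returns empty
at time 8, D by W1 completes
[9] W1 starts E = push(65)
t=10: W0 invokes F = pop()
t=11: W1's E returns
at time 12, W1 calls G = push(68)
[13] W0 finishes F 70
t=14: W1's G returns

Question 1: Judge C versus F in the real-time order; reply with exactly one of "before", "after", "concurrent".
C spans [4,5], F spans [10,13]
resp(C)=5 < inv(F)=10

before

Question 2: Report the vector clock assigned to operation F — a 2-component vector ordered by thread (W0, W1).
no predecessors for A (invoked 1): W1 increments from zero → (0, 1)
no predecessors for B (invoked 3): W0 increments from zero → (1, 0)
C, invoked 4, takes VC(A)=(0, 1) under max, adds 1 for W1 → (0, 2)
D, invoked 6, takes VC(C)=(0, 2) under max, adds 1 for W1 → (0, 3)
E, invoked 9, takes VC(D)=(0, 3) under max, adds 1 for W1 → (0, 4)
G, invoked 12, takes VC(E)=(0, 4) under max, adds 1 for W1 → (0, 5)
F, invoked 10, takes VC(B)=(1, 0), VC(D)=(0, 3) under max, adds 1 for W0 → (2, 3)
target: VC(F) = (2, 3)

(2, 3)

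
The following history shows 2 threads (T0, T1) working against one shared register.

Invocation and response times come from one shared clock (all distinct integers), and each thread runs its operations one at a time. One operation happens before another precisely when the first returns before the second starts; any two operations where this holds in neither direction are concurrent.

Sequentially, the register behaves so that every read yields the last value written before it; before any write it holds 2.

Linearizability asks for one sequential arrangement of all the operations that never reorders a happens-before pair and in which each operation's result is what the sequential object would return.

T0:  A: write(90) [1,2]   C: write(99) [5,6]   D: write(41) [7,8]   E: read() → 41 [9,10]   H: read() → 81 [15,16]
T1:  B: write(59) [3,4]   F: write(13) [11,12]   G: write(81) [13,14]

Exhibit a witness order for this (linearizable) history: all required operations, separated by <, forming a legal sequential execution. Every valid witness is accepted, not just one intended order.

step 1: A write(90) — value 90
step 2: B write(59) — value 59
step 3: C write(99) — value 99
step 4: D write(41) — value 41
step 5: E read() → 41 — value 41
step 6: F write(13) — value 13
step 7: G write(81) — value 81
step 8: H read() → 81 — value 81

A < B < C < D < E < F < G < H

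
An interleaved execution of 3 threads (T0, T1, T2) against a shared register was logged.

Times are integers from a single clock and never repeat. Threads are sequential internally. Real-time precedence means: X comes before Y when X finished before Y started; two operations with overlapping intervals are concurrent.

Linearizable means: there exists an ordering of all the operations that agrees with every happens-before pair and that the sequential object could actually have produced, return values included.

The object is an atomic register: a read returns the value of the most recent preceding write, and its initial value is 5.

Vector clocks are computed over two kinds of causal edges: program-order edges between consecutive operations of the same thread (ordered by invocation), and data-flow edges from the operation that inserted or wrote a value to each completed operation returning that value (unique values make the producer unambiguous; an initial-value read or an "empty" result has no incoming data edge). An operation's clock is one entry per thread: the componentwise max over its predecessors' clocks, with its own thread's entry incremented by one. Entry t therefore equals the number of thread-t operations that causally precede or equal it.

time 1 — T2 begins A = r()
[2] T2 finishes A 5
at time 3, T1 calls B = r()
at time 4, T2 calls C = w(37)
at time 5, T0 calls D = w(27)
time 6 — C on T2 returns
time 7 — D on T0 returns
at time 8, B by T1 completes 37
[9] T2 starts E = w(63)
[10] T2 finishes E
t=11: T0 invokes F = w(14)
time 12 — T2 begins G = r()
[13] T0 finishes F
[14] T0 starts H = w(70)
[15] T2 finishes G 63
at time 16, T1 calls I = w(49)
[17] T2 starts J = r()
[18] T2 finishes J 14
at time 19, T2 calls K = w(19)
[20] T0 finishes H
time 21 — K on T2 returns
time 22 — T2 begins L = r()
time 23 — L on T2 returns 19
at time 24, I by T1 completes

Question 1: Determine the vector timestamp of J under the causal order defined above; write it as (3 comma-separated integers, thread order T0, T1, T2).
root op A, invoked 1: fresh clock plus T2's own tick → (0, 0, 1)
root op D, invoked 5: fresh clock plus T0's own tick → (1, 0, 0)
C, invoked 4, takes VC(A)=(0, 0, 1) under max, adds 1 for T2 → (0, 0, 2)
F, invoked 11, takes VC(D)=(1, 0, 0) under max, adds 1 for T0 → (2, 0, 0)
E, invoked 9, takes VC(C)=(0, 0, 2) under max, adds 1 for T2 → (0, 0, 3)
B, invoked 3, takes VC(C)=(0, 0, 2) under max, adds 1 for T1 → (0, 1, 2)
H, invoked 14, takes VC(F)=(2, 0, 0) under max, adds 1 for T0 → (3, 0, 0)
G, invoked 12, takes VC(E)=(0, 0, 3) under max, adds 1 for T2 → (0, 0, 4)
I, invoked 16, takes VC(B)=(0, 1, 2) under max, adds 1 for T1 → (0, 2, 2)
J, invoked 17, takes VC(F)=(2, 0, 0), VC(G)=(0, 0, 4) under max, adds 1 for T2 → (2, 0, 5)
K, invoked 19, takes VC(J)=(2, 0, 5) under max, adds 1 for T2 → (2, 0, 6)
L, invoked 22, takes VC(K)=(2, 0, 6) under max, adds 1 for T2 → (2, 0, 7)
target: VC(J) = (2, 0, 5)

(2, 0, 5)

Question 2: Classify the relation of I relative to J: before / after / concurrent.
I spans [16,24], J spans [17,18]
the intervals overlap in both directions

concurrent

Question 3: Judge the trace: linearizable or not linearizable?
one valid linearization: A, C, B, D, E, G, F, J, H, I, K, L
step 1: A r() → 5 — value 5
step 2: C w(37) — value 37
step 3: B r() → 37 — value 37
step 4: D w(27) — value 27
step 5: E w(63) — value 63
step 6: G r() → 63 — value 63
step 7: F w(14) — value 14
step 8: J r() → 14 — value 14
step 9: H w(70) — value 70
step 10: I w(49) — value 49
step 11: K w(19) — value 19
step 12: L r() → 19 — value 19

linearizable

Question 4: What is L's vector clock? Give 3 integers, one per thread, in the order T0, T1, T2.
no predecessors for A (invoked 1): T2 increments from zero → (0, 0, 1)
no predecessors for D (invoked 5): T0 increments from zero → (1, 0, 0)
from VC(A)=(0, 0, 1), C (invoked 4) maxes components and bumps T2 → (0, 0, 2)
from VC(D)=(1, 0, 0), F (invoked 11) maxes components and bumps T0 → (2, 0, 0)
from VC(C)=(0, 0, 2), E (invoked 9) maxes components and bumps T2 → (0, 0, 3)
from VC(C)=(0, 0, 2), B (invoked 3) maxes components and bumps T1 → (0, 1, 2)
from VC(F)=(2, 0, 0), H (invoked 14) maxes components and bumps T0 → (3, 0, 0)
from VC(E)=(0, 0, 3), G (invoked 12) maxes components and bumps T2 → (0, 0, 4)
from VC(B)=(0, 1, 2), I (invoked 16) maxes components and bumps T1 → (0, 2, 2)
from VC(F)=(2, 0, 0), VC(G)=(0, 0, 4), J (invoked 17) maxes components and bumps T2 → (2, 0, 5)
from VC(J)=(2, 0, 5), K (invoked 19) maxes components and bumps T2 → (2, 0, 6)
from VC(K)=(2, 0, 6), L (invoked 22) maxes components and bumps T2 → (2, 0, 7)
target: VC(L) = (2, 0, 7)

(2, 0, 7)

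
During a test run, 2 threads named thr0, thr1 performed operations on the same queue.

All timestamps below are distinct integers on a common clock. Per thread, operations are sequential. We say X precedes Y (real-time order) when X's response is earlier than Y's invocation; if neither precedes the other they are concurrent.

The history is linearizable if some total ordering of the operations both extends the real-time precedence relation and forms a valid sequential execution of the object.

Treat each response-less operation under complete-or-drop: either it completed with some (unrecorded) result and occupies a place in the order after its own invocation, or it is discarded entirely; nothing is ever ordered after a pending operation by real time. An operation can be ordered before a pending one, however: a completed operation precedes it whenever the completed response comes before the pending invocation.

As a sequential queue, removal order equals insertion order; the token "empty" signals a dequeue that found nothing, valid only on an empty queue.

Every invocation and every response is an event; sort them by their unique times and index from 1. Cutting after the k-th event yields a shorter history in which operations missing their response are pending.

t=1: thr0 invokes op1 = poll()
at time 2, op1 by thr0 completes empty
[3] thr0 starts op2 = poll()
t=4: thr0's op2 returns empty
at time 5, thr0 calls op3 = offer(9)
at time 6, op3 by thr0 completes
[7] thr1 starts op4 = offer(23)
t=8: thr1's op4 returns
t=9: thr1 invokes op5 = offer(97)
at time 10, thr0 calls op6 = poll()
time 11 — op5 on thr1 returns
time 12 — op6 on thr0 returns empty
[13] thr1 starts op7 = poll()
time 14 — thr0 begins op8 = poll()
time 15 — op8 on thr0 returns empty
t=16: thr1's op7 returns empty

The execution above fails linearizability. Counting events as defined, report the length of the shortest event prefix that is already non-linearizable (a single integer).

events 1..11 are linearizable, e.g. via op1, op2, op3, op4, op5:
1. op1 poll() → empty, leaving queue <>
2. op2 poll() → empty, leaving queue <>
3. op3 offer(9), leaving queue <9>
4. op4 offer(23), leaving queue <9,23>
5. op5 offer(97), leaving queue <9,23,97>
once event 12 joins (op6's response, time 12), exhaustive search finds no witness
for example op1, op2, op3, op4, op5, op6 fails at step 6: op6 poll() → empty is not legal there
for example op1, op2, op3, op4, op6, op5 fails at step 5: op6 poll() → empty is not legal there

12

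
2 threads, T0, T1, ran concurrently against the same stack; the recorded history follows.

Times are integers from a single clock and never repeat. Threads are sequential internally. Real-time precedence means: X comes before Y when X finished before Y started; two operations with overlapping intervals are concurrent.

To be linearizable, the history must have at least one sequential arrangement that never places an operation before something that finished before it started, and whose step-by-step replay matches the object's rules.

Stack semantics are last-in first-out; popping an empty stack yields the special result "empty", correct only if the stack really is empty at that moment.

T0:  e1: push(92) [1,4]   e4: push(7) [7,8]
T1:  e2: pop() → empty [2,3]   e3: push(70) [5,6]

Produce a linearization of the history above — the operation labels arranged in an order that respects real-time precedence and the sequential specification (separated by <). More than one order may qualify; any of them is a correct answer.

e2 < e1 < e3 < e4

after step 1 (e2 pop() → empty): stack <>
after step 2 (e1 push(92)): stack <92>
after step 3 (e3 push(70)): stack <92,70>
after step 4 (e4 push(7)): stack <92,70,7>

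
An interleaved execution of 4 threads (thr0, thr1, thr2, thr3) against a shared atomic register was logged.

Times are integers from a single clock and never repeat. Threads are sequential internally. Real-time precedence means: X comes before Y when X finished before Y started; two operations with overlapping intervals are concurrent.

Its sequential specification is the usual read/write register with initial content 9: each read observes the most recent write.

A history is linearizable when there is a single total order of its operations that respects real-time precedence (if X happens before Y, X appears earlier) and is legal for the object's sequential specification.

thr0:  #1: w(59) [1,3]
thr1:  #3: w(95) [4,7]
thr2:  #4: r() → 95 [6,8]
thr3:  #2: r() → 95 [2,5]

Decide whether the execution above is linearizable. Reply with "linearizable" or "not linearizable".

linearizable

a witness: #1, #3, #2, #4
step 1: #1 w(59) — value 59
step 2: #3 w(95) — value 95
step 3: #2 r() → 95 — value 95
step 4: #4 r() → 95 — value 95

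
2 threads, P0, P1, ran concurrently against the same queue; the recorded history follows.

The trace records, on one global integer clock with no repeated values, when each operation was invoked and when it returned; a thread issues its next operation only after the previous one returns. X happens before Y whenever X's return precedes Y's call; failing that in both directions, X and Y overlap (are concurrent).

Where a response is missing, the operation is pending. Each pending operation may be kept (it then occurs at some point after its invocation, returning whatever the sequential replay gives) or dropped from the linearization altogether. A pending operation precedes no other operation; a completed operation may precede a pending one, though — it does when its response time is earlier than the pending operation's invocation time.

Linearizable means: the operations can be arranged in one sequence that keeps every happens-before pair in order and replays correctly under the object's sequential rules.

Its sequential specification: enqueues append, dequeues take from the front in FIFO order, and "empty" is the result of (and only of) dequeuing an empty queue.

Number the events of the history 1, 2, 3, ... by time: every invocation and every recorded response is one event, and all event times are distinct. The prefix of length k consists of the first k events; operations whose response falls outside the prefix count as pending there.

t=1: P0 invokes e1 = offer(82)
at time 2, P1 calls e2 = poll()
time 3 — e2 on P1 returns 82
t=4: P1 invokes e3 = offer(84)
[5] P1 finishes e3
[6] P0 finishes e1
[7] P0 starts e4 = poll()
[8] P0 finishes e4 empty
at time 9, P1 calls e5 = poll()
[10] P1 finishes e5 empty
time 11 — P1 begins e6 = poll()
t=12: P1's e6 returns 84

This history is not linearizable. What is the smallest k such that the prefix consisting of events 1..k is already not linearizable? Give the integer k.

events 1..7 are linearizable, e.g. via e1, e2, e3:
after step 1 (e1 offer(82)): queue <82>
after step 2 (e2 poll() → 82): queue <>
after step 3 (e3 offer(84)): queue <84>
at event 8 (e4's time-8 response) nothing linearizes any more
sample order e1, e2, e3, e4 stalls at step 4 — e4 poll() → empty has no legal effect
sample order e2, e1, e3, e4 stalls at step 1 — e2 poll() → 82 has no legal effect

8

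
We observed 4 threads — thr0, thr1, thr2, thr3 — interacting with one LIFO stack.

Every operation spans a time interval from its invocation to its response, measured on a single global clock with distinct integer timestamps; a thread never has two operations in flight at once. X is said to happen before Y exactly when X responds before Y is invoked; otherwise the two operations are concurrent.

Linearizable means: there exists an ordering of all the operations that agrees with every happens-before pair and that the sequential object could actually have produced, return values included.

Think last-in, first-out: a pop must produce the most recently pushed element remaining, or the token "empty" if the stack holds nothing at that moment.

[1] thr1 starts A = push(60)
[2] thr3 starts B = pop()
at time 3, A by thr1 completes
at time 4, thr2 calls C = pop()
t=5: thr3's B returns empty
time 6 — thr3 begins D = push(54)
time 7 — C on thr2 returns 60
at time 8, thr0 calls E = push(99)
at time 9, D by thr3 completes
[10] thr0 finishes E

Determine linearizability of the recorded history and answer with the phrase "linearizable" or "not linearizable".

a witness: A, C, B, D, E
1. A push(60), leaving stack <60>
2. C pop() → 60, leaving stack <>
3. B pop() → empty, leaving stack <>
4. D push(54), leaving stack <54>
5. E push(99), leaving stack <54,99>

linearizable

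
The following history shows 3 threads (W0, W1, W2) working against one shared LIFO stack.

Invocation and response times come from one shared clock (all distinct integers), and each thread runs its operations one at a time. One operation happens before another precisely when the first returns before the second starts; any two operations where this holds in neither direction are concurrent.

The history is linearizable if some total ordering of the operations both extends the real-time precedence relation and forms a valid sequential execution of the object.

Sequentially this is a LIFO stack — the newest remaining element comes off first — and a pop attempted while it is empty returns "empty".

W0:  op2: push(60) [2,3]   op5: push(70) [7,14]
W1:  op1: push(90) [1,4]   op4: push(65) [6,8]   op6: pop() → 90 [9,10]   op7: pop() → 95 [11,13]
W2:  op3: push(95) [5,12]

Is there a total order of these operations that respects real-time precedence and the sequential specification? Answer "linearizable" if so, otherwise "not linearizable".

events 1..9 are fine; event 10 — the response of op6 at time 10 — makes the prefix non-linearizable
all 2 real-time-respecting orders fail — 4 completed LIFO stack operations, no legal replay
every completion of the 2 pending operations (op3, op5) was checked; none linearizes
take op1, op2, op4, op6 (pending dropped): step 4 already fails, because op6 pop() → 90 cannot occur there
take op2, op1, op4, op6 (pending dropped): step 4 already fails, because op6 pop() → 90 cannot occur there

not linearizable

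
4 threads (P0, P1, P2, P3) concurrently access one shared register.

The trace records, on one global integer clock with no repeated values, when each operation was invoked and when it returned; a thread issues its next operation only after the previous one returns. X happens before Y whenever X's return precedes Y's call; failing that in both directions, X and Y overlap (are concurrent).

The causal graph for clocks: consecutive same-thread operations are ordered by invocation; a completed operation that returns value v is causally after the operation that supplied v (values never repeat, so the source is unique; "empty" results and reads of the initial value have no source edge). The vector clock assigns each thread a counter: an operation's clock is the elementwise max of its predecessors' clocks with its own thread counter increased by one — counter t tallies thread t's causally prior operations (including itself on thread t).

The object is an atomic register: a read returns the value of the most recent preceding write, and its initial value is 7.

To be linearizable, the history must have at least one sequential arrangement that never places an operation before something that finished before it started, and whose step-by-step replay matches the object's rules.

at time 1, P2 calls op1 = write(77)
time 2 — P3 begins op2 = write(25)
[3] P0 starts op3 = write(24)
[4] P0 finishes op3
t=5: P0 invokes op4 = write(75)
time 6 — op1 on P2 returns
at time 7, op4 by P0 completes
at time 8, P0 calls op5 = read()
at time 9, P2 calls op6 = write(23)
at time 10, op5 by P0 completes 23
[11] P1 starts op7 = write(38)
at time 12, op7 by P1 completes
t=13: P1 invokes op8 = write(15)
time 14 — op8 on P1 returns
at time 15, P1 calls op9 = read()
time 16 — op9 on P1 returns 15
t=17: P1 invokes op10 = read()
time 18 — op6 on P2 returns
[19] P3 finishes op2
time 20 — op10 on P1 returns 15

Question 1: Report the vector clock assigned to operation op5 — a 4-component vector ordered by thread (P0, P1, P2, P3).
op2, invoked 2, has no incoming edges; only P3's bump applies → (0, 0, 0, 1)
op1, invoked 1, has no incoming edges; only P2's bump applies → (0, 0, 1, 0)
op7, invoked 11, has no incoming edges; only P1's bump applies → (0, 1, 0, 0)
op3, invoked 3, has no incoming edges; only P0's bump applies → (1, 0, 0, 0)
VC(op6, invoked at 9): max of VC(op1)=(0, 0, 1, 0), then +1 on thread P2 → (0, 0, 2, 0)
VC(op8, invoked at 13): max of VC(op7)=(0, 1, 0, 0), then +1 on thread P1 → (0, 2, 0, 0)
VC(op4, invoked at 5): max of VC(op3)=(1, 0, 0, 0), then +1 on thread P0 → (2, 0, 0, 0)
VC(op9, invoked at 15): max of VC(op8)=(0, 2, 0, 0), then +1 on thread P1 → (0, 3, 0, 0)
VC(op10, invoked at 17): max of VC(op8)=(0, 2, 0, 0), VC(op9)=(0, 3, 0, 0), then +1 on thread P1 → (0, 4, 0, 0)
VC(op5, invoked at 8): max of VC(op4)=(2, 0, 0, 0), VC(op6)=(0, 0, 2, 0), then +1 on thread P0 → (3, 0, 2, 0)
target: VC(op5) = (3, 0, 2, 0)

(3, 0, 2, 0)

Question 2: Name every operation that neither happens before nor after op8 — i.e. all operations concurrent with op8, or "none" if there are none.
overlap test against op8 [13,14]: concurrent iff the interval meets 13..14
op1 [1,6]: before
op2 [2,19]: concurrent
op3 [3,4]: before
op4 [5,7]: before
op5 [8,10]: before
op6 [9,18]: concurrent
op7 [11,12]: before
op9 [15,16]: after
op10 [17,20]: after

op2, op6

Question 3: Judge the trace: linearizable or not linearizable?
witness order: op1, op2, op3, op4, op6, op5, op7, op8, op9, op10
step 1: op1 write(77) — value 77
step 2: op2 write(25) — value 25
step 3: op3 write(24) — value 24
step 4: op4 write(75) — value 75
step 5: op6 write(23) — value 23
step 6: op5 read() → 23 — value 23
step 7: op7 write(38) — value 38
step 8: op8 write(15) — value 15
step 9: op9 read() → 15 — value 15
step 10: op10 read() → 15 — value 15

linearizable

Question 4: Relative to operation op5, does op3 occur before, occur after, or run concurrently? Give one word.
op3 spans [3,4], op5 spans [8,10]
resp(op3)=4 < inv(op5)=8

before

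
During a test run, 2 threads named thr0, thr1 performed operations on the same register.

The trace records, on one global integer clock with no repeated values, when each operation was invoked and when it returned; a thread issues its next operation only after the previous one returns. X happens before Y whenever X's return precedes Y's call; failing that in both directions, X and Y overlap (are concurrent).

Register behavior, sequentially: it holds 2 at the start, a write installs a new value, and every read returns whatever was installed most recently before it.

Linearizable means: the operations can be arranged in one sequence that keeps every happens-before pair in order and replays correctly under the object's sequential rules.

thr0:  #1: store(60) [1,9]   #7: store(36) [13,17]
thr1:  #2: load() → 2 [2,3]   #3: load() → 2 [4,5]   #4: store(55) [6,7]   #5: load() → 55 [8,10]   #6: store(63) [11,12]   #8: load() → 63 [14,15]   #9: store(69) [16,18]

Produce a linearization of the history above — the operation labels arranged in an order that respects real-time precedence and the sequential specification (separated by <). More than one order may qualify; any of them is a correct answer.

#2 < #3 < #1 < #4 < #5 < #6 < #8 < #7 < #9

after step 1 (#2 load() → 2): value 2
after step 2 (#3 load() → 2): value 2
after step 3 (#1 store(60)): value 60
after step 4 (#4 store(55)): value 55
after step 5 (#5 load() → 55): value 55
after step 6 (#6 store(63)): value 63
after step 7 (#8 load() → 63): value 63
after step 8 (#7 store(36)): value 36
after step 9 (#9 store(69)): value 69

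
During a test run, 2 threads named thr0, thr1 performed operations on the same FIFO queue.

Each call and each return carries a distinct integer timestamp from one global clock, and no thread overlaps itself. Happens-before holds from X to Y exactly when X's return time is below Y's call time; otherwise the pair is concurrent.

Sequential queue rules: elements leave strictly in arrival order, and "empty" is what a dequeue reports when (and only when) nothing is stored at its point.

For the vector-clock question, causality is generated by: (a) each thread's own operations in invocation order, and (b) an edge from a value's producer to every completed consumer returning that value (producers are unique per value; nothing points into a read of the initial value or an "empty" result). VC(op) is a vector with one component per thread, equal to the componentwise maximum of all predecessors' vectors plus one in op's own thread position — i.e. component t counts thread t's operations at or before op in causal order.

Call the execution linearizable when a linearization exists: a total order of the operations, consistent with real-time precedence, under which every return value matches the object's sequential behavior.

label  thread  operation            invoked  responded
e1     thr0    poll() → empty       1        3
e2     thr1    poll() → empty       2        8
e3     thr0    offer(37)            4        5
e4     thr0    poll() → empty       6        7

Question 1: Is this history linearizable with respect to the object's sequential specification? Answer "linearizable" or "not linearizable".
not linearizable

events 1..7 are fine; event 8 — the response of e2 at time 8 — makes the prefix non-linearizable
4 orders of the 4 completed FIFO queue ops respect real time; none is legal
sample order e1, e2, e3, e4 stalls at step 4 — e4 poll() → empty has no legal effect
sample order e1, e3, e2, e4 stalls at step 3 — e2 poll() → empty has no legal effect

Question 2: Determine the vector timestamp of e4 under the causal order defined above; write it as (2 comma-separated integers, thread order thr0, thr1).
Answer: (3, 0)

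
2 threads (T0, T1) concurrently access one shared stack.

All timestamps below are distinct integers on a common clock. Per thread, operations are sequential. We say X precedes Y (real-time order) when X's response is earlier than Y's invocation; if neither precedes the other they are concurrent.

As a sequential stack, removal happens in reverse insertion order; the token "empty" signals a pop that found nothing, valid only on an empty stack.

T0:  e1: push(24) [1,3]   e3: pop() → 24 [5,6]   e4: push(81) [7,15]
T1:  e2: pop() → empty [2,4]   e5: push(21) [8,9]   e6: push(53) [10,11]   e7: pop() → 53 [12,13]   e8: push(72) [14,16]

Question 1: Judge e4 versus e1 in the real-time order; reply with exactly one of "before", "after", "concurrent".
e4 spans [7,15], e1 spans [1,3]
resp(e1)=3 < inv(e4)=7

after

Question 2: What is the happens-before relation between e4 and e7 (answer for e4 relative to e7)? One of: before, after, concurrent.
e4 spans [7,15], e7 spans [12,13]
the intervals overlap in both directions

concurrent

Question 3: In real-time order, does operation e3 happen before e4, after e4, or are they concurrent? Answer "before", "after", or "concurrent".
e3 spans [5,6], e4 spans [7,15]
resp(e3)=6 < inv(e4)=7

before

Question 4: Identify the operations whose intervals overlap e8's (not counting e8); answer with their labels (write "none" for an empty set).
overlap test against e8 [14,16]: concurrent iff the interval meets 14..16
e1 [1,3]: before
e2 [2,4]: before
e3 [5,6]: before
e4 [7,15]: concurrent
e5 [8,9]: before
e6 [10,11]: before
e7 [12,13]: before

e4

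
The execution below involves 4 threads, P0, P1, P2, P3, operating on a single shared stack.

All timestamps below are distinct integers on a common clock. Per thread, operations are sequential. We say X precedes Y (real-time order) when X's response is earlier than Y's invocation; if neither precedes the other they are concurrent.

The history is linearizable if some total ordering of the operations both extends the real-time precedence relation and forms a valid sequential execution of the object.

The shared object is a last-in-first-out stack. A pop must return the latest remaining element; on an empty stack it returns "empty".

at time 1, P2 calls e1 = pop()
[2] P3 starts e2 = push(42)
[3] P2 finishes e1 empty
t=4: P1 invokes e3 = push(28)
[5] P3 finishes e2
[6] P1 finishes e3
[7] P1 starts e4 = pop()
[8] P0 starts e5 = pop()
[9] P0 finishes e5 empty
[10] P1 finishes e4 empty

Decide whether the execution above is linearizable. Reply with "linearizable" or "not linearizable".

cut after 8 events: linearizable; cut after 9 events (e5 responds, time 9): not linearizable
checked exhaustively: 3 real-time-consistent orders of 4 completed operations, zero legal stack replays
no completion choice of the 1 pending operation (e4) rescues it — every subset was tried
one such order, e1, e2, e3, e5 (pending dropped), breaks at step 4 where e5 pop() → empty is illegal
one such order, e1, e3, e2, e5 (pending dropped), breaks at step 4 where e5 pop() → empty is illegal

not linearizable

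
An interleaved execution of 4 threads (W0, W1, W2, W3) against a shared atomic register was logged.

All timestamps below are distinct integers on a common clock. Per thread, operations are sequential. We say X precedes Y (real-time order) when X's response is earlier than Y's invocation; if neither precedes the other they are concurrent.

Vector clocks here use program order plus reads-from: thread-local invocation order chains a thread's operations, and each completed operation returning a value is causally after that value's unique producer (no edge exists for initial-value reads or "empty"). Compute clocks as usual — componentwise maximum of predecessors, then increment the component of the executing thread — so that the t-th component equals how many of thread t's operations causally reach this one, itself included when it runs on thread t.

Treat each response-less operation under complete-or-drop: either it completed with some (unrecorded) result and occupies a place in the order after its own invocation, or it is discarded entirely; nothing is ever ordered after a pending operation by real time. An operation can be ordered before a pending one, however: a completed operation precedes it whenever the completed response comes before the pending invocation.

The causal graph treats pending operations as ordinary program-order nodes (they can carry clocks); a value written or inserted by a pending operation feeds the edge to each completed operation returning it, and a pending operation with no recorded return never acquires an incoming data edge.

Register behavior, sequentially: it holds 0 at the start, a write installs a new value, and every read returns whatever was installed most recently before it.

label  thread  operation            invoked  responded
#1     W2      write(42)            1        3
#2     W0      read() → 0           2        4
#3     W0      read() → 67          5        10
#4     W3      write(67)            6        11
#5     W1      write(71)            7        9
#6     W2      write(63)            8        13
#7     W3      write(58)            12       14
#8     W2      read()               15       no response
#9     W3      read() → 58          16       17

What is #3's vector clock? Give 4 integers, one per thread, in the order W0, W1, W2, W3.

#4, invoked 6, has no incoming edges; only W3's bump applies → (0, 0, 0, 1)
#1, invoked 1, has no incoming edges; only W2's bump applies → (0, 0, 1, 0)
#5, invoked 7, has no incoming edges; only W1's bump applies → (0, 1, 0, 0)
#2, invoked 2, has no incoming edges; only W0's bump applies → (1, 0, 0, 0)
invoked at 12, #7 merges VC(#4)=(0, 0, 0, 1) and bumps W3's slot → (0, 0, 0, 2)
invoked at 8, #6 merges VC(#1)=(0, 0, 1, 0) and bumps W2's slot → (0, 0, 2, 0)
invoked at 16, #9 merges VC(#7)=(0, 0, 0, 2) and bumps W3's slot → (0, 0, 0, 3)
invoked at 15, #8 merges VC(#6)=(0, 0, 2, 0) and bumps W2's slot → (0, 0, 3, 0)
invoked at 5, #3 merges VC(#2)=(1, 0, 0, 0), VC(#4)=(0, 0, 0, 1) and bumps W0's slot → (2, 0, 0, 1)
target: VC(#3) = (2, 0, 0, 1)

(2, 0, 0, 1)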